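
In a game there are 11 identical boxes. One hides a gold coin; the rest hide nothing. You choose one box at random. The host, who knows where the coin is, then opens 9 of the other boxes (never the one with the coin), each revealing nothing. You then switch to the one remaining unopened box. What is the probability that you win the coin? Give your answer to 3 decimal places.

0.909

Your original box holds the coin with probability 1/11, so the other 10 collectively hold it with probability 10/11.
The host can always find 9 empty boxes to open, so the reveals don't change that 10/11; it is now spread over the 1 remaining unopened box.
P(win by switching) = (10/11) · (1/1) = 10/11 ≈ 0.909.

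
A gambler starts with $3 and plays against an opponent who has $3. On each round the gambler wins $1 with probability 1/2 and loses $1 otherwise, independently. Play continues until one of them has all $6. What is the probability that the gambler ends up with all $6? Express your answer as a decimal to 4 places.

With a fair step, P(i) = ½P(i−1) + ½P(i+1) with P(0)=0, P(6)=1 has the linear solution P(i) = i/6.
P(3) = 3/6 = 1/2 ≈ 0.5000.

0.5000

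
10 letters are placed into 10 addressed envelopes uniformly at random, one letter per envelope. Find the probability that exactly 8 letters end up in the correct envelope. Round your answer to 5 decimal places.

0.00001

Choose which 8 of the 10 are fixed: C(10,8) = 45 ways.
The remaining 2 must have no fixed point: D(2) = 1.
P = 45·1/3628800 = 1/80640 ≈ 0.00001.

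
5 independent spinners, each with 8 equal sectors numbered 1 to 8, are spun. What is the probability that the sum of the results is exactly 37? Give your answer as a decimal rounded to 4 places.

There are 8^5 = 32768 equally likely outcomes.
The number of ordered 5-tuples from {1,…,8} summing to 37 is 35.
P(sum = 37) = 35/32768 ≈ 0.0011.

0.0011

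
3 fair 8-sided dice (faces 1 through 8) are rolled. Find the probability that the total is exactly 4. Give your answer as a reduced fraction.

There are 8^3 = 512 equally likely outcomes.
The number of ordered 3-tuples from {1,…,8} summing to 4 is 3.
P(sum = 4) = 3/512.

3/512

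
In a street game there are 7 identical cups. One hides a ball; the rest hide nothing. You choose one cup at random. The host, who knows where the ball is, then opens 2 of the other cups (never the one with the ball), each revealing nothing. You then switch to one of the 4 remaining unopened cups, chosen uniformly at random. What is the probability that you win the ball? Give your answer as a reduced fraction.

3/14

Your original cup holds the ball with probability 1/7, so the other 6 collectively hold it with probability 6/7.
The host can always find 2 empty cups to open, so the reveals don't change that 6/7; it is now spread over the 4 remaining unopened cups.
P(win by switching) = (6/7) · (1/4) = 3/14.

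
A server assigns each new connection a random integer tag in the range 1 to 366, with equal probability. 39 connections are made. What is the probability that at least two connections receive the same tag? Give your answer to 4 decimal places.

0.8775

It's easier to compute the probability that all 39 are distinct.
P(all distinct) = 366/366 · 365/366 · ··· · 328/366 ≈ 0.1225.
So the probability of at least one match is 1 − 0.1225 = 0.8775.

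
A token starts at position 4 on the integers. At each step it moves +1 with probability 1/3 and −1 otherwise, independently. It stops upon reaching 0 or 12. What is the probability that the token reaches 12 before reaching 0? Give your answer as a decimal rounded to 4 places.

0.0037

Let r = q/p = (2/3)/(1/3) = 2. The recurrence P(i) = p·P(i+1) + q·P(i−1) with P(0)=0, P(12)=1 gives P(i) = (1 − r^i)/(1 − r^12).
P(4) = (1 − (2)^4) / (1 − (2)^12) = 1/273 ≈ 0.0037.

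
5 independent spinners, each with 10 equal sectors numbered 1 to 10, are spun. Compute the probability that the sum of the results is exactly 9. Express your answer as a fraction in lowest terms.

7/10000

There are 10^5 = 100000 equally likely outcomes.
The number of ordered 5-tuples from {1,…,10} summing to 9 is 70.
P(sum = 9) = 70/100000 = 7/10000.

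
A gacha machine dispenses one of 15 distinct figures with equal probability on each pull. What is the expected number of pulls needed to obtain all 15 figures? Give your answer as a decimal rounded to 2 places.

After i distinct types are collected, each trial gives a new one with probability (15−i)/15, so the expected wait for the next new type is 15/(15−i).
E = 15/15 + 15/14 + 15/13 + 15/12 + 15/11 + 15/10 + 15/9 + 15/8 + 15/7 + 15/6 + 15/5 + 15/4 + 15/3 + 15/2 + 15/1 = 1195757/24024 ≈ 49.77.

49.77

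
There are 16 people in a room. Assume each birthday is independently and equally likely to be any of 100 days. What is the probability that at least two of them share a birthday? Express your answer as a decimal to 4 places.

It's easier to compute the probability that all 16 are distinct.
P(all distinct) = 100/100 · 99/100 · ··· · 85/100 ≈ 0.2816.
So the probability of at least one match is 1 − 0.2816 = 0.7184.

0.7184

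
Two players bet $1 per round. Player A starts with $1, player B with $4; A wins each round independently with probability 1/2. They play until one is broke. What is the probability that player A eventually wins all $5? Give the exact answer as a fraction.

With a fair step, P(i) = ½P(i−1) + ½P(i+1) with P(0)=0, P(5)=1 has the linear solution P(i) = i/5.
P(1) = 1/5.

1/5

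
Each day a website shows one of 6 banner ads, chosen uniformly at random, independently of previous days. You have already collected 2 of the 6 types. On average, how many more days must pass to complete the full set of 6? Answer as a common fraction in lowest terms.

Starting from 2 distinct types, each trial gives a new one with probability (6−i)/6 when i types are held, so the wait for the next new type is 6/(6−i).
E = 6/4 + 6/3 + 6/2 + 6/1 = 25/2.

25/2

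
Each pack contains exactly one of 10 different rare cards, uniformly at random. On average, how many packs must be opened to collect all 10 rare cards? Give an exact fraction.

7381/252

After i distinct types are collected, each trial gives a new one with probability (10−i)/10, so the expected wait for the next new type is 10/(10−i).
E = 10/10 + 10/9 + 10/8 + 10/7 + 10/6 + 10/5 + 10/4 + 10/3 + 10/2 + 10/1 = 7381/252.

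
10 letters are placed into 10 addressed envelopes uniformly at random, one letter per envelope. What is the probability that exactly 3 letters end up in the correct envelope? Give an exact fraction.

Choose which 3 of the 10 are fixed: C(10,3) = 120 ways.
The remaining 7 must have no fixed point: D(7) = 1854.
P = 120·1854/3628800 = 103/1680.

103/1680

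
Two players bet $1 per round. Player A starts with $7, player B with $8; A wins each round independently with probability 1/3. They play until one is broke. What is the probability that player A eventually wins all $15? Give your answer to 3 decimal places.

0.004

Let r = q/p = (2/3)/(1/3) = 2. The recurrence P(i) = p·P(i+1) + q·P(i−1) with P(0)=0, P(15)=1 gives P(i) = (1 − r^i)/(1 − r^15).
P(7) = (1 − (2)^7) / (1 − (2)^15) = 127/32767 ≈ 0.004.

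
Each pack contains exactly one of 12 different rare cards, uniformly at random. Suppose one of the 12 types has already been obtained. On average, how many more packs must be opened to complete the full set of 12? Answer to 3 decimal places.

Starting from 1 distinct type, each trial gives a new one with probability (12−i)/12 when i types are held, so the wait for the next new type is 12/(12−i).
E = 12/11 + 12/10 + 12/9 + 12/8 + 12/7 + 12/6 + 12/5 + 12/4 + 12/3 + 12/2 + 12/1 = 83711/2310 ≈ 36.239.

36.239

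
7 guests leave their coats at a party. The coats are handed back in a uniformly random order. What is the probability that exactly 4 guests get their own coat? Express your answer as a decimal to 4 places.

Choose which 4 of the 7 are fixed: C(7,4) = 35 ways.
The remaining 3 must have no fixed point: D(3) = 2.
P = 35·2/5040 = 1/72 ≈ 0.0139.

0.0139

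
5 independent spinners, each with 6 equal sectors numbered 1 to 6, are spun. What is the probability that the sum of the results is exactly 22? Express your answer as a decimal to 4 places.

There are 6^5 = 7776 equally likely outcomes.
The number of ordered 5-tuples from {1,…,6} summing to 22 is 420.
P(sum = 22) = 420/7776 = 35/648 ≈ 0.0540.

0.0540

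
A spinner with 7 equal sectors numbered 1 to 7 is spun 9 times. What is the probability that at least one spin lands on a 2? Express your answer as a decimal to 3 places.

P(no spin lands on a 2) = (6/7)^9 ≈ 0.250.
P(at least one) = 1 − 0.250 = 0.750.

0.750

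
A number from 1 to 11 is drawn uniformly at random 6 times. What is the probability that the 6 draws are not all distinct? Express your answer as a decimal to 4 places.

P(all 6 different) = 11/11 · 10/11 · ··· · 6/11 ≈ 0.1878.
P(at least two equal) = 1 − 0.1878 = 0.8122.

0.8122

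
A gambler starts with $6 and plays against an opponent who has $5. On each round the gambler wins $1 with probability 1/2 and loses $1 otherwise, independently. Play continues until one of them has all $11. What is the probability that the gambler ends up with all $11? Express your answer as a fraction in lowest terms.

With a fair step, P(i) = ½P(i−1) + ½P(i+1) with P(0)=0, P(11)=1 has the linear solution P(i) = i/11.
P(6) = 6/11.

6/11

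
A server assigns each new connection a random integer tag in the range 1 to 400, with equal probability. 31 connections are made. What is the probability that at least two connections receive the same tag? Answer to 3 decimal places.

0.697

It's easier to compute the probability that all 31 are distinct.
P(all distinct) = 400/400 · 399/400 · ··· · 370/400 ≈ 0.303.
So the probability of at least one match is 1 − 0.303 = 0.697.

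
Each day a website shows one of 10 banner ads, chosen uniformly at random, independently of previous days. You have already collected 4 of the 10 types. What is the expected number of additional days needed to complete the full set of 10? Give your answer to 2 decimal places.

24.50

Starting from 4 distinct types, each trial gives a new one with probability (10−i)/10 when i types are held, so the wait for the next new type is 10/(10−i).
E = 10/6 + 10/5 + 10/4 + 10/3 + 10/2 + 10/1 = 49/2 ≈ 24.50.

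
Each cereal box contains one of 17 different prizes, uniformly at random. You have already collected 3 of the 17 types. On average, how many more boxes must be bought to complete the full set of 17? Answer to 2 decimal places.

Starting from 3 distinct types, each trial gives a new one with probability (17−i)/17 when i types are held, so the wait for the next new type is 17/(17−i).
E = 17/14 + 17/13 + 17/12 + 17/11 + 17/10 + 17/9 + 17/8 + 17/7 + 17/6 + 17/5 + 17/4 + 17/3 + 17/2 + 17/1 = 19919461/360360 ≈ 55.28.

55.28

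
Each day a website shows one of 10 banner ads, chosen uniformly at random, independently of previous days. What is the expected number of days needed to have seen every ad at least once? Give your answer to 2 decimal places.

After i distinct types are collected, each trial gives a new one with probability (10−i)/10, so the expected wait for the next new type is 10/(10−i).
E = 10/10 + 10/9 + 10/8 + 10/7 + 10/6 + 10/5 + 10/4 + 10/3 + 10/2 + 10/1 = 7381/252 ≈ 29.29.

29.29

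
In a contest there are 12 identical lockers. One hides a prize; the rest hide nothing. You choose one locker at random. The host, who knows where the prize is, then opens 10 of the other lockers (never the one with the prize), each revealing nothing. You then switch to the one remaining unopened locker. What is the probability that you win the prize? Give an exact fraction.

Your original locker holds the prize with probability 1/12, so the other 11 collectively hold it with probability 11/12.
The host can always find 10 empty lockers to open, so the reveals don't change that 11/12; it is now spread over the 1 remaining unopened locker.
P(win by switching) = (11/12) · (1/1) = 11/12.

11/12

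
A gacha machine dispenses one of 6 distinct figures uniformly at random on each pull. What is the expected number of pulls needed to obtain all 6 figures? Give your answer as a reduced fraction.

147/10

After i distinct types are collected, each trial gives a new one with probability (6−i)/6, so the expected wait for the next new type is 6/(6−i).
E = 6/6 + 6/5 + 6/4 + 6/3 + 6/2 + 6/1 = 147/10.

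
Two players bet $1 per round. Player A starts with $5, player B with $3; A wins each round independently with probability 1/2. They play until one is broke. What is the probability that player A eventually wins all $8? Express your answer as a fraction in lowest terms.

With a fair step, P(i) = ½P(i−1) + ½P(i+1) with P(0)=0, P(8)=1 has the linear solution P(i) = i/8.
P(5) = 5/8.

5/8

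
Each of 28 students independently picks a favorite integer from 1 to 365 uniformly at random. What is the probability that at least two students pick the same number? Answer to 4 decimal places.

0.6545

It's easier to compute the probability that all 28 are distinct.
P(all distinct) = 365/365 · 364/365 · ··· · 338/365 ≈ 0.3455.
So the probability of at least one match is 1 − 0.3455 = 0.6545.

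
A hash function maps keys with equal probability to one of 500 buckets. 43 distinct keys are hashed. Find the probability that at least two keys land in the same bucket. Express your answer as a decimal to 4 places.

It's easier to compute the probability that all 43 are distinct.
P(all distinct) = 500/500 · 499/500 · ··· · 458/500 ≈ 0.1558.
So the probability of at least one match is 1 − 0.1558 = 0.8442.

0.8442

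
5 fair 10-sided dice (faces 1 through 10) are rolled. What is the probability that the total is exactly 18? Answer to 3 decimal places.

0.022

There are 10^5 = 100000 equally likely outcomes.
The number of ordered 5-tuples from {1,…,10} summing to 18 is 2205.
P(sum = 18) = 2205/100000 = 441/20000 ≈ 0.022.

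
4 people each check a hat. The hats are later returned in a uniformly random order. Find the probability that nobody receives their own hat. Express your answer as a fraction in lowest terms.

3/8

This is the derangement probability: permutations of 4 with no fixed point.
D(4) = 4! · (1 − 1/1! + 1/2! − ··· + (−1)^4/4!) = 9.
P = 9/24 = 3/8.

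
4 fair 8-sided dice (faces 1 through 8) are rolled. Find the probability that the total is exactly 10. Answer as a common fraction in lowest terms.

There are 8^4 = 4096 equally likely outcomes.
The number of ordered 4-tuples from {1,…,8} summing to 10 is 84.
P(sum = 10) = 84/4096 = 21/1024.

21/1024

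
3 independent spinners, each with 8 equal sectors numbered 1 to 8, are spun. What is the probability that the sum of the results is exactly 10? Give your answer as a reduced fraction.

9/128

There are 8^3 = 512 equally likely outcomes.
The number of ordered 3-tuples from {1,…,8} summing to 10 is 36.
P(sum = 10) = 36/512 = 9/128.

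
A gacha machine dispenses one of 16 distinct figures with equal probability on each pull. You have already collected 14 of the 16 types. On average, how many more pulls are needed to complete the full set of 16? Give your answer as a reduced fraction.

Starting from 14 distinct types, each trial gives a new one with probability (16−i)/16 when i types are held, so the wait for the next new type is 16/(16−i).
E = 16/2 + 16/1 = 24.

24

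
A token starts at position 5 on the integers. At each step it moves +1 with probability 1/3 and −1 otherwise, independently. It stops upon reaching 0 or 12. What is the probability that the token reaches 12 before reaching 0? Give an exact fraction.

Let r = q/p = (2/3)/(1/3) = 2. The recurrence P(i) = p·P(i+1) + q·P(i−1) with P(0)=0, P(12)=1 gives P(i) = (1 − r^i)/(1 − r^12).
P(5) = (1 − (2)^5) / (1 − (2)^12) = 31/4095.

31/4095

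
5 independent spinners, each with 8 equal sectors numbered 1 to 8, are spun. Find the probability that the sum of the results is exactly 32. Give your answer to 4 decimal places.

There are 8^5 = 32768 equally likely outcomes.
The number of ordered 5-tuples from {1,…,8} summing to 32 is 490.
P(sum = 32) = 490/32768 = 245/16384 ≈ 0.0150.

0.0150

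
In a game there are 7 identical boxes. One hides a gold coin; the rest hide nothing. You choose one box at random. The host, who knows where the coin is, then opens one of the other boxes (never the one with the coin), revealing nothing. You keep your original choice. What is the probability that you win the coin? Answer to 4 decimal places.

The host can always open an empty box regardless of your choice, so this gives no information about your original box.
P(win by staying) = 1/7 ≈ 0.1429.

0.1429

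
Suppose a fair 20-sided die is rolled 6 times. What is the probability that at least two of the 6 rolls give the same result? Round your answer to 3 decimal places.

0.564

P(all 6 different) = 20/20 · 19/20 · ··· · 15/20 ≈ 0.436.
P(at least two equal) = 1 − 0.436 = 0.564.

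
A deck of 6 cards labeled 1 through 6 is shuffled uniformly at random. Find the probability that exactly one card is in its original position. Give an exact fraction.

Choose which one is fixed: C(6,1) = 6 ways.
The remaining 5 must have no fixed point: D(5) = 44.
P = 6·44/720 = 11/30.

11/30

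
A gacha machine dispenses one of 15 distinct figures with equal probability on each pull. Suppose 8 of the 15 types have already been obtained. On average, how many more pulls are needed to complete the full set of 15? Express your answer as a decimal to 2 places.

38.89

Starting from 8 distinct types, each trial gives a new one with probability (15−i)/15 when i types are held, so the wait for the next new type is 15/(15−i).
E = 15/7 + 15/6 + 15/5 + 15/4 + 15/3 + 15/2 + 15/1 = 1089/28 ≈ 38.89.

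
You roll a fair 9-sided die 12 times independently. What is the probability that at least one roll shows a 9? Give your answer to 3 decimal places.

0.757

P(no roll shows a 9) = (8/9)^12 ≈ 0.243.
P(at least one) = 1 − 0.243 = 0.757.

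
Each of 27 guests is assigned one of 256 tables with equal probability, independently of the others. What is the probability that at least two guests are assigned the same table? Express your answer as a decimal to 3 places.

It's easier to compute the probability that all 27 are distinct.
P(all distinct) = 256/256 · 255/256 · ··· · 230/256 ≈ 0.241.
So the probability of at least one match is 1 − 0.241 = 0.759.

0.759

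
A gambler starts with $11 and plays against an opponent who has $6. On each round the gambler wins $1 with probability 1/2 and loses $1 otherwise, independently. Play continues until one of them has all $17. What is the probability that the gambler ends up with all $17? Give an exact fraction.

With a fair step, P(i) = ½P(i−1) + ½P(i+1) with P(0)=0, P(17)=1 has the linear solution P(i) = i/17.
P(11) = 11/17.

11/17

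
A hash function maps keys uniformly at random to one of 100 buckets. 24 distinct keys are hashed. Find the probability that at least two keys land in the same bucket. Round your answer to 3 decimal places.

0.951

It's easier to compute the probability that all 24 are distinct.
P(all distinct) = 100/100 · 99/100 · ··· · 77/100 ≈ 0.049.
So the probability of at least one match is 1 − 0.049 = 0.951.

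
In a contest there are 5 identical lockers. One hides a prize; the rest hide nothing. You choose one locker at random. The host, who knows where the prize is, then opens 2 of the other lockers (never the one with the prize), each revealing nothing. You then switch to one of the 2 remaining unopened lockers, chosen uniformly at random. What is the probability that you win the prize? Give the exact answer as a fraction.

Your original locker holds the prize with probability 1/5, so the other 4 collectively hold it with probability 4/5.
The host can always find 2 empty lockers to open, so the reveals don't change that 4/5; it is now spread over the 2 remaining unopened lockers.
P(win by switching) = (4/5) · (1/2) = 2/5.

2/5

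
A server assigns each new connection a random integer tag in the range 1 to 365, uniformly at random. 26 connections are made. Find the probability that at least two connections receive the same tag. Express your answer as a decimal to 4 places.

It's easier to compute the probability that all 26 are distinct.
P(all distinct) = 365/365 · 364/365 · ··· · 340/365 ≈ 0.4018.
So the probability of at least one match is 1 − 0.4018 = 0.5982.

0.5982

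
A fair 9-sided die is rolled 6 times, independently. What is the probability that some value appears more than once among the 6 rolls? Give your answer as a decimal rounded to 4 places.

0.8862

P(all 6 different) = 9/9 · 8/9 · ··· · 4/9 ≈ 0.1138.
P(at least two equal) = 1 − 0.1138 = 0.8862.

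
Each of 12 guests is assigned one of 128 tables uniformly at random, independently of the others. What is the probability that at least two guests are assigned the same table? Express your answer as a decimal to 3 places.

0.412

It's easier to compute the probability that all 12 are distinct.
P(all distinct) = 128/128 · 127/128 · ··· · 117/128 ≈ 0.588.
So the probability of at least one match is 1 − 0.588 = 0.412.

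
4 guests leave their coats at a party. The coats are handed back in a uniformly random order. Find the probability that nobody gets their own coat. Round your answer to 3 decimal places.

This is the derangement probability: permutations of 4 with no fixed point.
D(4) = 4! · (1 − 1/1! + 1/2! − ··· + (−1)^4/4!) = 9.
P = 9/24 = 3/8 ≈ 0.375.

0.375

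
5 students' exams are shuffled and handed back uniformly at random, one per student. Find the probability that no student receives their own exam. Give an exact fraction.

This is the derangement probability: permutations of 5 with no fixed point.
D(5) = 5! · (1 − 1/1! + 1/2! − ··· + (−1)^5/5!) = 44.
P = 44/120 = 11/30.

11/30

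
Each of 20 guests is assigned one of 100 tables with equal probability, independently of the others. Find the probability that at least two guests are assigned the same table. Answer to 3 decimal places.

0.870

It's easier to compute the probability that all 20 are distinct.
P(all distinct) = 100/100 · 99/100 · ··· · 81/100 ≈ 0.130.
So the probability of at least one match is 1 − 0.130 = 0.870.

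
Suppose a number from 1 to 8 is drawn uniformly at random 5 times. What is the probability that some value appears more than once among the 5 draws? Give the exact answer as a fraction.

P(all 5 different) = 8/8 · 7/8 · ··· · 4/8 = 105/512.
P(at least two equal) = 1 − 105/512 = 407/512.

407/512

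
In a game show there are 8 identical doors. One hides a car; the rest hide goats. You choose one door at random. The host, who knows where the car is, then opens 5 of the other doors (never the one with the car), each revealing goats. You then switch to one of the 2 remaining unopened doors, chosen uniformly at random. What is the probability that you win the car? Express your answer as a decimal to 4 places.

Your original door holds the car with probability 1/8, so the other 7 collectively hold it with probability 7/8.
The host can always find 5 empty doors to open, so the reveals don't change that 7/8; it is now spread over the 2 remaining unopened doors.
P(win by switching) = (7/8) · (1/2) = 7/16 ≈ 0.4375.

0.4375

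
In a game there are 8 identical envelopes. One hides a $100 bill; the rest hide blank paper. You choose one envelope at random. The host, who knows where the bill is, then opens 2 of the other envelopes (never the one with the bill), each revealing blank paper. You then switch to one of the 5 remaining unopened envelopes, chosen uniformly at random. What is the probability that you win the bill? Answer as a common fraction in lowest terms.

7/40

Your original envelope holds the bill with probability 1/8, so the other 7 collectively hold it with probability 7/8.
The host can always find 2 empty envelopes to open, so the reveals don't change that 7/8; it is now spread over the 5 remaining unopened envelopes.
P(win by switching) = (7/8) · (1/5) = 7/40.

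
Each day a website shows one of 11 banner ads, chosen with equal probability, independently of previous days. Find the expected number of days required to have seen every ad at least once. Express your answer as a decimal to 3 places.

33.219

After i distinct types are collected, each trial gives a new one with probability (11−i)/11, so the expected wait for the next new type is 11/(11−i).
E = 11/11 + 11/10 + 11/9 + 11/8 + 11/7 + 11/6 + 11/5 + 11/4 + 11/3 + 11/2 + 11/1 = 83711/2520 ≈ 33.219.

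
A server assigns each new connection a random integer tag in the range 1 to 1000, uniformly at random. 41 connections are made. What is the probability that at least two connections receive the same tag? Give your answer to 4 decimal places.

0.5645

It's easier to compute the probability that all 41 are distinct.
P(all distinct) = 1000/1000 · 999/1000 · ··· · 960/1000 ≈ 0.4355.
So the probability of at least one match is 1 − 0.4355 = 0.5645.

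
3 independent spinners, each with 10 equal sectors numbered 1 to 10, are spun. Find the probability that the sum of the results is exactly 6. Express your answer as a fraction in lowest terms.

There are 10^3 = 1000 equally likely outcomes.
The number of ordered 3-tuples from {1,…,10} summing to 6 is 10.
P(sum = 6) = 10/1000 = 1/100.

1/100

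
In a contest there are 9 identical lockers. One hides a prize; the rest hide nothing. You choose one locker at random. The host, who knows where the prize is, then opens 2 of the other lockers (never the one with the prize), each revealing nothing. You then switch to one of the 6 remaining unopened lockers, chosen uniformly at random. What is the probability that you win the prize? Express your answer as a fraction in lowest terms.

Your original locker holds the prize with probability 1/9, so the other 8 collectively hold it with probability 8/9.
The host can always find 2 empty lockers to open, so the reveals don't change that 8/9; it is now spread over the 6 remaining unopened lockers.
P(win by switching) = (8/9) · (1/6) = 4/27.

4/27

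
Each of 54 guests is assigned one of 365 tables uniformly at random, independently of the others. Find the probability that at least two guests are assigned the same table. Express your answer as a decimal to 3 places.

0.984

It's easier to compute the probability that all 54 are distinct.
P(all distinct) = 365/365 · 364/365 · ··· · 312/365 ≈ 0.016.
So the probability of at least one match is 1 − 0.016 = 0.984.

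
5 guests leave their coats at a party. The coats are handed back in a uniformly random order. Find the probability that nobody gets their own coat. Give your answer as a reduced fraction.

This is the derangement probability: permutations of 5 with no fixed point.
D(5) = 5! · (1 − 1/1! + 1/2! − ··· + (−1)^5/5!) = 44.
P = 44/120 = 11/30.

11/30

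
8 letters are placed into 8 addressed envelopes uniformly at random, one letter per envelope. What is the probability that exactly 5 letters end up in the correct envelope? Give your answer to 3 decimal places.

0.003

Choose which 5 of the 8 are fixed: C(8,5) = 56 ways.
The remaining 3 must have no fixed point: D(3) = 2.
P = 56·2/40320 = 1/360 ≈ 0.003.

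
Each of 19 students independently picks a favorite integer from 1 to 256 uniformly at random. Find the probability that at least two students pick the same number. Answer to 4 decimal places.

0.4957

It's easier to compute the probability that all 19 are distinct.
P(all distinct) = 256/256 · 255/256 · ··· · 238/256 ≈ 0.5043.
So the probability of at least one match is 1 − 0.5043 = 0.4957.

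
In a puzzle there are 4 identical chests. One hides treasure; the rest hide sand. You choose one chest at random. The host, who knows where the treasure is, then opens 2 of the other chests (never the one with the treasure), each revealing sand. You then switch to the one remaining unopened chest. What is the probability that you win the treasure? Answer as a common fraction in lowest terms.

3/4

Your original chest holds the treasure with probability 1/4, so the other 3 collectively hold it with probability 3/4.
The host can always find 2 empty chests to open, so the reveals don't change that 3/4; it is now spread over the 1 remaining unopened chest.
P(win by switching) = (3/4) · (1/1) = 3/4.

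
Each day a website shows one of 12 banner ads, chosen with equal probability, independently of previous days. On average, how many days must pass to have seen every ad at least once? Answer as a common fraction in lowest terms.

After i distinct types are collected, each trial gives a new one with probability (12−i)/12, so the expected wait for the next new type is 12/(12−i).
E = 12/12 + 12/11 + 12/10 + 12/9 + 12/8 + 12/7 + 12/6 + 12/5 + 12/4 + 12/3 + 12/2 + 12/1 = 86021/2310.

86021/2310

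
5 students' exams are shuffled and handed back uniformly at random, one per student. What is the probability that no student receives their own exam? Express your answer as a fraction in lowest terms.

This is the derangement probability: permutations of 5 with no fixed point.
D(5) = 5! · (1 − 1/1! + 1/2! − ··· + (−1)^5/5!) = 44.
P = 44/120 = 11/30.

11/30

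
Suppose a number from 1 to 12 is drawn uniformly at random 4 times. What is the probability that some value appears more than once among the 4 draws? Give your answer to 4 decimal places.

0.4271

P(all 4 different) = 12/12 · 11/12 · ··· · 9/12 ≈ 0.5729.
P(at least two equal) = 1 − 0.5729 = 0.4271.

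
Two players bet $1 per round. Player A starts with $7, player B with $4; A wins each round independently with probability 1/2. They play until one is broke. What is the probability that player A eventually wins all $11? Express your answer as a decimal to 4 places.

With a fair step, P(i) = ½P(i−1) + ½P(i+1) with P(0)=0, P(11)=1 has the linear solution P(i) = i/11.
P(7) = 7/11 ≈ 0.6364.

0.6364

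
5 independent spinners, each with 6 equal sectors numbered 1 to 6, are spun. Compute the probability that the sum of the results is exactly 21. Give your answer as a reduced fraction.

5/72

There are 6^5 = 7776 equally likely outcomes.
The number of ordered 5-tuples from {1,…,6} summing to 21 is 540.
P(sum = 21) = 540/7776 = 5/72.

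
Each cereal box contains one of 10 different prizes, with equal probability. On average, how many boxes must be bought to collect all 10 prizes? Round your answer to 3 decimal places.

After i distinct types are collected, each trial gives a new one with probability (10−i)/10, so the expected wait for the next new type is 10/(10−i).
E = 10/10 + 10/9 + 10/8 + 10/7 + 10/6 + 10/5 + 10/4 + 10/3 + 10/2 + 10/1 = 7381/252 ≈ 29.290.

29.290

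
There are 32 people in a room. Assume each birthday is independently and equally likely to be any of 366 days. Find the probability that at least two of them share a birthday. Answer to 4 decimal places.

0.7524

It's easier to compute the probability that all 32 are distinct.
P(all distinct) = 366/366 · 365/366 · ··· · 335/366 ≈ 0.2476.
So the probability of at least one match is 1 − 0.2476 = 0.7524.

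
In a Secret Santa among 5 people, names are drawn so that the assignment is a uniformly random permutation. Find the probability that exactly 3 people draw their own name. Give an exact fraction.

Choose which 3 of the 5 are fixed: C(5,3) = 10 ways.
The remaining 2 must have no fixed point: D(2) = 1.
P = 10·1/120 = 1/12.

1/12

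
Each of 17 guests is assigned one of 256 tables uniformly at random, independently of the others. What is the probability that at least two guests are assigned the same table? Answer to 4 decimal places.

0.4190

It's easier to compute the probability that all 17 are distinct.
P(all distinct) = 256/256 · 255/256 · ··· · 240/256 ≈ 0.5810.
So the probability of at least one match is 1 − 0.5810 = 0.4190.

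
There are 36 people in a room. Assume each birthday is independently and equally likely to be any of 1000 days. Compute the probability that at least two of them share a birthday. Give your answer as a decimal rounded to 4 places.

0.4714

It's easier to compute the probability that all 36 are distinct.
P(all distinct) = 1000/1000 · 999/1000 · ··· · 965/1000 ≈ 0.5286.
So the probability of at least one match is 1 − 0.5286 = 0.4714.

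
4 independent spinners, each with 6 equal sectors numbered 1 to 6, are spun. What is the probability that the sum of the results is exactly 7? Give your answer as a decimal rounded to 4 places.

0.0154

There are 6^4 = 1296 equally likely outcomes.
The number of ordered 4-tuples from {1,…,6} summing to 7 is 20.
P(sum = 7) = 20/1296 = 5/324 ≈ 0.0154.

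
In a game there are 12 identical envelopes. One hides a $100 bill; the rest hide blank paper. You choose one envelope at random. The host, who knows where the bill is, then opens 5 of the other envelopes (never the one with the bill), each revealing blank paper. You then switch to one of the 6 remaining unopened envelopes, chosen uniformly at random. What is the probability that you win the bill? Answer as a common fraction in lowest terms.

Your original envelope holds the bill with probability 1/12, so the other 11 collectively hold it with probability 11/12.
The host can always find 5 empty envelopes to open, so the reveals don't change that 11/12; it is now spread over the 6 remaining unopened envelopes.
P(win by switching) = (11/12) · (1/6) = 11/72.

11/72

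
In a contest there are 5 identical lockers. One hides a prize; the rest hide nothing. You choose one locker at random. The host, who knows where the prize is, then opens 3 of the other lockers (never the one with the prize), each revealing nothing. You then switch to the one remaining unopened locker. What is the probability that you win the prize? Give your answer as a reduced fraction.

4/5

Your original locker holds the prize with probability 1/5, so the other 4 collectively hold it with probability 4/5.
The host can always find 3 empty lockers to open, so the reveals don't change that 4/5; it is now spread over the 1 remaining unopened locker.
P(win by switching) = (4/5) · (1/1) = 4/5.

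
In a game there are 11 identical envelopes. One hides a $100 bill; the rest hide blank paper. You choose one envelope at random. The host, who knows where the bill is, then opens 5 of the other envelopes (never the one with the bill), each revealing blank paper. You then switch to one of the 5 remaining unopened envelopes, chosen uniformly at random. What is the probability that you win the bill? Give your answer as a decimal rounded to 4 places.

Your original envelope holds the bill with probability 1/11, so the other 10 collectively hold it with probability 10/11.
The host can always find 5 empty envelopes to open, so the reveals don't change that 10/11; it is now spread over the 5 remaining unopened envelopes.
P(win by switching) = (10/11) · (1/5) = 2/11 ≈ 0.1818.

0.1818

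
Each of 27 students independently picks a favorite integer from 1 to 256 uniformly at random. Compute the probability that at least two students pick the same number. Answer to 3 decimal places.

It's easier to compute the probability that all 27 are distinct.
P(all distinct) = 256/256 · 255/256 · ··· · 230/256 ≈ 0.241.
So the probability of at least one match is 1 − 0.241 = 0.759.

0.759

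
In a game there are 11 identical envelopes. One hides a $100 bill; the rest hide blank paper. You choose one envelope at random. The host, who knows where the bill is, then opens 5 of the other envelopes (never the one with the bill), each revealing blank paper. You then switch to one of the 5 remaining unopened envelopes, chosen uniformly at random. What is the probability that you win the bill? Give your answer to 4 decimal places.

Your original envelope holds the bill with probability 1/11, so the other 10 collectively hold it with probability 10/11.
The host can always find 5 empty envelopes to open, so the reveals don't change that 10/11; it is now spread over the 5 remaining unopened envelopes.
P(win by switching) = (10/11) · (1/5) = 2/11 ≈ 0.1818.

0.1818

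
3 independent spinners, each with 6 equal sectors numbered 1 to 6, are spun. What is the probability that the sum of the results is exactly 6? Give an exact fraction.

There are 6^3 = 216 equally likely outcomes.
The number of ordered 3-tuples from {1,…,6} summing to 6 is 10.
P(sum = 6) = 10/216 = 5/108.

5/108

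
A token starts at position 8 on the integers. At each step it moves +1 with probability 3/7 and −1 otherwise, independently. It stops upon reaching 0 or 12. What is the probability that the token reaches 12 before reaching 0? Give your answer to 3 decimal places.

Let r = q/p = (4/7)/(3/7) = 4/3. The recurrence P(i) = p·P(i+1) + q·P(i−1) with P(0)=0, P(12)=1 gives P(i) = (1 − r^i)/(1 − r^12).
P(8) = (1 − (4/3)^8) / (1 − (4/3)^12) = 27297/92833 ≈ 0.294.

0.294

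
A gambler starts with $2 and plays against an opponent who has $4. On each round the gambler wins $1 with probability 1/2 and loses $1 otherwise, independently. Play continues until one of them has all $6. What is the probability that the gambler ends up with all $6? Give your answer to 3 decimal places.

0.333

With a fair step, P(i) = ½P(i−1) + ½P(i+1) with P(0)=0, P(6)=1 has the linear solution P(i) = i/6.
P(2) = 2/6 = 1/3 ≈ 0.333.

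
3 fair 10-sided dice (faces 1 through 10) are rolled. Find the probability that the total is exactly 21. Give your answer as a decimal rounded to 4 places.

0.0550

There are 10^3 = 1000 equally likely outcomes.
The number of ordered 3-tuples from {1,…,10} summing to 21 is 55.
P(sum = 21) = 55/1000 = 11/200 ≈ 0.0550.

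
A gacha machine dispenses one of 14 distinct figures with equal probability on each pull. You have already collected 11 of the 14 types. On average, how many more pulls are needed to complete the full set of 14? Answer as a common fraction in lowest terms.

Starting from 11 distinct types, each trial gives a new one with probability (14−i)/14 when i types are held, so the wait for the next new type is 14/(14−i).
E = 14/3 + 14/2 + 14/1 = 77/3.

77/3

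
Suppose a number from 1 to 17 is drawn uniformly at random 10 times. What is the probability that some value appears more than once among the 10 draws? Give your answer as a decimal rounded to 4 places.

P(all 10 different) = 17/17 · 16/17 · ··· · 8/17 ≈ 0.0350.
P(at least two equal) = 1 − 0.0350 = 0.9650.

0.9650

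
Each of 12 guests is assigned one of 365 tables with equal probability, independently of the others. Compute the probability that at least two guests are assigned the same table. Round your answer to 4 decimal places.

0.1670

It's easier to compute the probability that all 12 are distinct.
P(all distinct) = 365/365 · 364/365 · ··· · 354/365 ≈ 0.8330.
So the probability of at least one match is 1 − 0.8330 = 0.1670.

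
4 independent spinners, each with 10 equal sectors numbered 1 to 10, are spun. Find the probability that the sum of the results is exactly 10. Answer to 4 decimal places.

0.0084

There are 10^4 = 10000 equally likely outcomes.
The number of ordered 4-tuples from {1,…,10} summing to 10 is 84.
P(sum = 10) = 84/10000 = 21/2500 ≈ 0.0084.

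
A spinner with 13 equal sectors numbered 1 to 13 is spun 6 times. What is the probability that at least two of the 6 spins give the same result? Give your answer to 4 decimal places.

0.7440

P(all 6 different) = 13/13 · 12/13 · ··· · 8/13 ≈ 0.2560.
P(at least two equal) = 1 − 0.2560 = 0.7440.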